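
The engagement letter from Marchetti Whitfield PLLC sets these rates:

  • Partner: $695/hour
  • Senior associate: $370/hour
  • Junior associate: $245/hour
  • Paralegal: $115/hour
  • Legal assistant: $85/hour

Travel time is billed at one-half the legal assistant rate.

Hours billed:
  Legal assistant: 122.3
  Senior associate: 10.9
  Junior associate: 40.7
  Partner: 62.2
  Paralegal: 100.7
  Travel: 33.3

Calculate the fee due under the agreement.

Partner: 62.2 × $695 = $43,229.00
Senior associate: 10.9 × $370 = $4,033.00
Junior associate: 40.7 × $245 = $9,971.50
Paralegal: 100.7 × $115 = $11,580.50
Legal assistant: 122.3 × $85 = $10,395.50
Subtotal: $43,229.00 + $4,033.00 + $9,971.50 + $11,580.50 + $10,395.50 = $79,209.50
Travel: 33.3 × ($85 ÷ 2) = 33.3 × $42.50 = $1,415.25
Total: $79,209.50 + $1,415.25 = $80,624.75

$80,624.75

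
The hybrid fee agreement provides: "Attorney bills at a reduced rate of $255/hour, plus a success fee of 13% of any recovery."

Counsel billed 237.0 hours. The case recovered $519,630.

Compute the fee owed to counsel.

$127,986.90

Hourly: 237.0 × $255 = $60,435.00
Success fee: 13% of $519,630 = $67,551.90
Total: $60,435.00 + $67,551.90 = $127,986.90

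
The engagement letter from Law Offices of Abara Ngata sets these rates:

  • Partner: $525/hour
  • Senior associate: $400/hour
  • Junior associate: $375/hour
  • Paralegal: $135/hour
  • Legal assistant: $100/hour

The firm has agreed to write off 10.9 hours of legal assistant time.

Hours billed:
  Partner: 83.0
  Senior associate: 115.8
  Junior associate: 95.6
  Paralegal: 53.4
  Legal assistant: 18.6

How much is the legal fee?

Partner: 83.0 × $525 = $43,575.00
Senior associate: 115.8 × $400 = $46,320.00
Junior associate: 95.6 × $375 = $35,850.00
Paralegal: 53.4 × $135 = $7,209.00
Legal assistant: 18.6 × $100 = $1,860.00
Subtotal: $134,814.00
Write-off: 10.9 × $100 = $1,090.00
Total: $134,814.00 − $1,090.00 = $133,724.00

$133,724.00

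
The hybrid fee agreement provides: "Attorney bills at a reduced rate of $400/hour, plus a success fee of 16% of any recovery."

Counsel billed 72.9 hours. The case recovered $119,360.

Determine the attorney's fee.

$48,257.60

Hourly: 72.9 × $400 = $29,160.00
Success fee: 16% of $119,360 = $19,097.60
Total: $29,160.00 + $19,097.60 = $48,257.60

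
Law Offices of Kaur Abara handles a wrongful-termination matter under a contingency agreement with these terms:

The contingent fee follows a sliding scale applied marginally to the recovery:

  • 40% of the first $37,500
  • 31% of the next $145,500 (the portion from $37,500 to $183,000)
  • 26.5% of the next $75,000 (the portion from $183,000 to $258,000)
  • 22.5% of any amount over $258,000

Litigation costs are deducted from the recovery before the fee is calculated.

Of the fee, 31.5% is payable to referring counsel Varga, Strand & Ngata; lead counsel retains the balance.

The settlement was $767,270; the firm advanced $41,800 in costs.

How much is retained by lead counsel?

Fee base (net of costs): $767,270 − $41,800 = $725,470
First $37,500 at 40% = $15,000.00
Next $145,500 at 31% = $45,105.00
Next $75,000 at 26.5% = $19,875.00
Remaining $467,470 at 22.5% = $105,180.75
Fee: $15,000.00 + $45,105.00 + $19,875.00 + $105,180.75 = $185,160.75
Referral share: 31.5% of $185,160.75 = $58,325.64; lead counsel retains $185,160.75 − $58,325.64 = $126,835.11.

$126,835.11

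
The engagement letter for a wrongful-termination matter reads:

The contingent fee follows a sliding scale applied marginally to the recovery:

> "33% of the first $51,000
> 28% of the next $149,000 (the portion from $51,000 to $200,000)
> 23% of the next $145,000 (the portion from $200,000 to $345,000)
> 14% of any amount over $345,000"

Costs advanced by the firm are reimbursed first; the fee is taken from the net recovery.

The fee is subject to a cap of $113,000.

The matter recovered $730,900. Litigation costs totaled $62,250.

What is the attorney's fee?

$113,000.00

Fee base (net of costs): $730,900 − $62,250 = $668,650
First $51,000 at 33% = $16,830.00
Next $149,000 at 28% = $41,720.00
Next $145,000 at 23% = $33,350.00
Remaining $323,650 at 14% = $45,311.00
Fee: $16,830.00 + $41,720.00 + $33,350.00 + $45,311.00 = $137,211.00
$137,211.00 exceeds the $113,000 cap, so the fee is capped at $113,000.00.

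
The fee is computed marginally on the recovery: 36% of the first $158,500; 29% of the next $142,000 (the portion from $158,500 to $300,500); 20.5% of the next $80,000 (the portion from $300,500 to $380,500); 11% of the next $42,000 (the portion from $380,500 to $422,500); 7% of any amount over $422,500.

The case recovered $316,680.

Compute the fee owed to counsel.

First $158,500 at 36% = $57,060.00
Next $142,000 at 29% = $41,180.00
Remaining $16,180 at 20.5% = $3,316.90
Fee: $57,060.00 + $41,180.00 + $3,316.90 = $101,556.90

$101,556.90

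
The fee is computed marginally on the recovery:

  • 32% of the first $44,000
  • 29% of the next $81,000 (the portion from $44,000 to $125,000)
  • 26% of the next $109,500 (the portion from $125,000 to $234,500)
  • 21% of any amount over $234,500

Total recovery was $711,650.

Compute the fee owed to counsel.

First $44,000 at 32% = $14,080.00
Next $81,000 at 29% = $23,490.00
Next $109,500 at 26% = $28,470.00
Remaining $477,150 at 21% = $100,201.50
Fee: $14,080.00 + $23,490.00 + $28,470.00 + $100,201.50 = $166,241.50

$166,241.50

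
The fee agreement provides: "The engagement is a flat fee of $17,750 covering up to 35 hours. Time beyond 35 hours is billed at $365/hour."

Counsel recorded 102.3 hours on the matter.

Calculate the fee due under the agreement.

$42,314.50

Flat fee: $17,750.00
Excess hours: 102.3 − 35 = 67.3
Overrun: 67.3 × $365 = $24,564.50
Total: $17,750.00 + $24,564.50 = $42,314.50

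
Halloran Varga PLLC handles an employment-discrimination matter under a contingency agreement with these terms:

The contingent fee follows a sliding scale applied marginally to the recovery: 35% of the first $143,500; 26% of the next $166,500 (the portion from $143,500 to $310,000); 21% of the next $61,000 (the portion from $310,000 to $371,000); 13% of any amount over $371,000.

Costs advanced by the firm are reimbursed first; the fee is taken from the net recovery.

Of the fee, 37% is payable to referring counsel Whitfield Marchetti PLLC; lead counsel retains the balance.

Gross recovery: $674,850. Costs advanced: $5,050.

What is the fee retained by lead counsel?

Fee base (net of costs): $674,850 − $5,050 = $669,800
First $143,500 at 35% = $50,225.00
Next $166,500 at 26% = $43,290.00
Next $61,000 at 21% = $12,810.00
Remaining $298,800 at 13% = $38,844.00
Fee: $50,225.00 + $43,290.00 + $12,810.00 + $38,844.00 = $145,169.00
Referral share: 37% of $145,169.00 = $53,712.53; lead counsel retains $145,169.00 − $53,712.53 = $91,456.47.

$91,456.47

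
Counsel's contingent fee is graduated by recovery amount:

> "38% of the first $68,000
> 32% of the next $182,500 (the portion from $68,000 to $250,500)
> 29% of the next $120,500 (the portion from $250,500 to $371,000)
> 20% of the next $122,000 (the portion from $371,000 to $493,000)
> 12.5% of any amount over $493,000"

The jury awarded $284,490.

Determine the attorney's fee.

First $68,000 at 38% = $25,840.00
Next $182,500 at 32% = $58,400.00
Remaining $33,990 at 29% = $9,857.10
Fee: $25,840.00 + $58,400.00 + $9,857.10 = $94,097.10

$94,097.10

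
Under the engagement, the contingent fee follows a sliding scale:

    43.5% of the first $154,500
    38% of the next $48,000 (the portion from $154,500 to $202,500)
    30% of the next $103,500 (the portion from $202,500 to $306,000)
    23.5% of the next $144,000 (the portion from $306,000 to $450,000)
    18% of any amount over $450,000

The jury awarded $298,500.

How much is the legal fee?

$114,247.50

First $154,500 at 43.5% = $67,207.50
Next $48,000 at 38% = $18,240.00
Remaining $96,000 at 30% = $28,800.00
Fee: $67,207.50 + $18,240.00 + $28,800.00 = $114,247.50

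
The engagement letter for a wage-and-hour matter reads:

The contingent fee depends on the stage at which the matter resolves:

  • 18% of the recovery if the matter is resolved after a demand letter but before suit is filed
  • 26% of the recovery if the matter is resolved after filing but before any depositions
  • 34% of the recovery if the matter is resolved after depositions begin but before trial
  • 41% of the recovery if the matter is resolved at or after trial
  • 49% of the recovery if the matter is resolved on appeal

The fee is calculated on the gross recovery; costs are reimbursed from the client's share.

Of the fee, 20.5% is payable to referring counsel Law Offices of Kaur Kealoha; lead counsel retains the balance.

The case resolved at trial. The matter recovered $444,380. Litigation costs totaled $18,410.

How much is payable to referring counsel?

Fee base is the gross recovery, $444,380; costs are reimbursed separately.
The matter resolved at trial, so the 41% rate applies.
$444,380 × 41% = $182,195.80
Referral share: 20.5% of $182,195.80 = $37,350.14; lead counsel retains $182,195.80 − $37,350.14 = $144,845.66.

$37,350.14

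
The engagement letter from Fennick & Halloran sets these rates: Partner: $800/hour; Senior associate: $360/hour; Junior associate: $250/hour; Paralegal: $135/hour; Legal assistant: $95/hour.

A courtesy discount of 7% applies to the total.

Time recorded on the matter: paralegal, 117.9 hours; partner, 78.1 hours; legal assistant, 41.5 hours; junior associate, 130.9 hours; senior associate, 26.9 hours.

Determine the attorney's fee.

Partner: 78.1 × $800 = $62,480.00
Senior associate: 26.9 × $360 = $9,684.00
Junior associate: 130.9 × $250 = $32,725.00
Paralegal: 117.9 × $135 = $15,916.50
Legal assistant: 41.5 × $95 = $3,942.50
Subtotal: $124,748.00
Less 7% discount: −$8,732.36
Total: $124,748.00 − $8,732.36 = $116,015.64

$116,015.64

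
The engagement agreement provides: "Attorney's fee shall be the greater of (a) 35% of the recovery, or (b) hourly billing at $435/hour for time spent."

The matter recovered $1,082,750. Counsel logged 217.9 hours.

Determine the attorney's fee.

$378,962.50

(a) 35% of $1,082,750 = $378,962.50
(b) 217.9 × $435 = $94,786.50
The greater is (a): $378,962.50.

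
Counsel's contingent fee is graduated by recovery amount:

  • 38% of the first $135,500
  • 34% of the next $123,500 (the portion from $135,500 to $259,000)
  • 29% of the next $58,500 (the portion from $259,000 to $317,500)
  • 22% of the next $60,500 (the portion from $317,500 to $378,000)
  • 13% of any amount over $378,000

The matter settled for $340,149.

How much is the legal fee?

First $135,500 at 38% = $51,490.00
Next $123,500 at 34% = $41,990.00
Next $58,500 at 29% = $16,965.00
Remaining $22,649 at 22% = $4,982.78
Fee: $51,490.00 + $41,990.00 + $16,965.00 + $4,982.78 = $115,427.78

$115,427.78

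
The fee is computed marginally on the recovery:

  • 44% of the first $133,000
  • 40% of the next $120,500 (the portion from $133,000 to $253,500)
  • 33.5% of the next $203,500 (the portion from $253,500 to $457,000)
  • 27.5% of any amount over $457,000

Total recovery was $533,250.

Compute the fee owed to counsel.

First $133,000 at 44% = $58,520.00
Next $120,500 at 40% = $48,200.00
Next $203,500 at 33.5% = $68,172.50
Remaining $76,250 at 27.5% = $20,968.75
Fee: $58,520.00 + $48,200.00 + $68,172.50 + $20,968.75 = $195,861.25

$195,861.25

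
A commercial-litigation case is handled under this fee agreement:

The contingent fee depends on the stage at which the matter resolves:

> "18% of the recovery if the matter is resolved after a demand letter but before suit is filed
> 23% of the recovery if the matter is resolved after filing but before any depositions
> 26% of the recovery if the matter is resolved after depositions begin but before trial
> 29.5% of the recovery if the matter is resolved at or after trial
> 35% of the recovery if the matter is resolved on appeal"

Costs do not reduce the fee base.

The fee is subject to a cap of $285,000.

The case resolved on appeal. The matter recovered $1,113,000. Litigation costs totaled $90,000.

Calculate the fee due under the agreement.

$285,000.00

Fee base is the gross recovery, $1,113,000; costs are reimbursed separately.
The matter resolved on appeal, so the 35% rate applies.
$1,113,000 × 35% = $389,550.00
$389,550.00 exceeds the $285,000 cap, so the fee is capped at $285,000.00.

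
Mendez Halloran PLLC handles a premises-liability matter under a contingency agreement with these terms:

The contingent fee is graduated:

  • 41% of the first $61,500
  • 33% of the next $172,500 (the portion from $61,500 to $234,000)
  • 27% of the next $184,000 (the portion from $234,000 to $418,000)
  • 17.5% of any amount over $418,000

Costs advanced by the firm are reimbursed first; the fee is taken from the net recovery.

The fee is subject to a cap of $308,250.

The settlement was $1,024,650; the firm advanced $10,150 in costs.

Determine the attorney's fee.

$236,207.50

Fee base (net of costs): $1,024,650 − $10,150 = $1,014,500
First $61,500 at 41% = $25,215.00
Next $172,500 at 33% = $56,925.00
Next $184,000 at 27% = $49,680.00
Remaining $596,500 at 17.5% = $104,387.50
Fee: $25,215.00 + $56,925.00 + $49,680.00 + $104,387.50 = $236,207.50
$236,207.50 is under the $308,250 cap.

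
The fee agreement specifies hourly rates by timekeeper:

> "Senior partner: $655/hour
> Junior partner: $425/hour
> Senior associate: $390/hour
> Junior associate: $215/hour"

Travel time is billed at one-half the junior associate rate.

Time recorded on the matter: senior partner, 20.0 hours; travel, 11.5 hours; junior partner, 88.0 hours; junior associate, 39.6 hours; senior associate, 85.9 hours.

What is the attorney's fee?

Senior partner: 20.0 × $655 = $13,100.00
Junior partner: 88.0 × $425 = $37,400.00
Senior associate: 85.9 × $390 = $33,501.00
Junior associate: 39.6 × $215 = $8,514.00
Subtotal: $13,100.00 + $37,400.00 + $33,501.00 + $8,514.00 = $92,515.00
Travel: 11.5 × ($215 ÷ 2) = 11.5 × $107.50 = $1,236.25
Total: $92,515.00 + $1,236.25 = $93,751.25

$93,751.25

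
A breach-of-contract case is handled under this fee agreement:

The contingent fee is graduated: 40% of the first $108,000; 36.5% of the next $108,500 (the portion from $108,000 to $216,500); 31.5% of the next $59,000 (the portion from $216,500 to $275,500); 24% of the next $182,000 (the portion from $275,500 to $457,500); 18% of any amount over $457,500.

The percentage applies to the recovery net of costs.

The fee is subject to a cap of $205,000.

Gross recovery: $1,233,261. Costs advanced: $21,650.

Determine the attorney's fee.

Fee base (net of costs): $1,233,261 − $21,650 = $1,211,611
First $108,000 at 40% = $43,200.00
Next $108,500 at 36.5% = $39,602.50
Next $59,000 at 31.5% = $18,585.00
Next $182,000 at 24% = $43,680.00
Remaining $754,111 at 18% = $135,739.98
Fee: $43,200.00 + $39,602.50 + $18,585.00 + $43,680.00 + $135,739.98 = $280,807.48
$280,807.48 exceeds the $205,000 cap, so the fee is capped at $205,000.00.

$205,000.00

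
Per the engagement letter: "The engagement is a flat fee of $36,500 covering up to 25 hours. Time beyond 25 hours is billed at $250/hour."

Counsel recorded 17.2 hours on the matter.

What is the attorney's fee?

17.2 hours is within the 25-hour scope; only the flat fee applies.

$36,500.00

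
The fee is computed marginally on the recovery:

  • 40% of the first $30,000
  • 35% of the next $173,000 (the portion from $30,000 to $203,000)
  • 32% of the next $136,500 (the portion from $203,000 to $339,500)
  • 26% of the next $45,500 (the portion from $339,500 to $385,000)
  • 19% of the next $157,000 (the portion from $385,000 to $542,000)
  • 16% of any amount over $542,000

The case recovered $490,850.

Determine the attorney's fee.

First $30,000 at 40% = $12,000.00
Next $173,000 at 35% = $60,550.00
Next $136,500 at 32% = $43,680.00
Next $45,500 at 26% = $11,830.00
Remaining $105,850 at 19% = $20,111.50
Fee: $12,000.00 + $60,550.00 + $43,680.00 + $11,830.00 + $20,111.50 = $148,171.50

$148,171.50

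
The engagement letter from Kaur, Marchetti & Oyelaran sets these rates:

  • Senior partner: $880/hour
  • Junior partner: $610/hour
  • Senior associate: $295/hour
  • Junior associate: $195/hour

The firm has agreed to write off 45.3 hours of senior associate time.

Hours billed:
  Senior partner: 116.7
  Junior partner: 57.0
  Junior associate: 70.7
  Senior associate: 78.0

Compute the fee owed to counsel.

$160,899.00

Senior partner: 116.7 × $880 = $102,696.00
Junior partner: 57.0 × $610 = $34,770.00
Senior associate: 78.0 × $295 = $23,010.00
Junior associate: 70.7 × $195 = $13,786.50
Subtotal: $174,262.50
Write-off: 45.3 × $295 = $13,363.50
Total: $174,262.50 − $13,363.50 = $160,899.00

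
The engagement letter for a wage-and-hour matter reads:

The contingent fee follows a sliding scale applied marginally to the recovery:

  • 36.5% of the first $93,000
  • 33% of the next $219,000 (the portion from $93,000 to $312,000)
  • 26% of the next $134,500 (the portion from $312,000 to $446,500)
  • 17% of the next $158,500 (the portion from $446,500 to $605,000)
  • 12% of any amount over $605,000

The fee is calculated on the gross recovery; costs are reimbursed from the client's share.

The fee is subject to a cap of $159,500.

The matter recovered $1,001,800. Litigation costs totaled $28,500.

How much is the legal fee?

Fee base is the gross recovery, $1,001,800; costs are reimbursed separately.
First $93,000 at 36.5% = $33,945.00
Next $219,000 at 33% = $72,270.00
Next $134,500 at 26% = $34,970.00
Next $158,500 at 17% = $26,945.00
Remaining $396,800 at 12% = $47,616.00
Fee: $33,945.00 + $72,270.00 + $34,970.00 + $26,945.00 + $47,616.00 = $215,746.00
$215,746.00 exceeds the $159,500 cap, so the fee is capped at $159,500.00.

$159,500.00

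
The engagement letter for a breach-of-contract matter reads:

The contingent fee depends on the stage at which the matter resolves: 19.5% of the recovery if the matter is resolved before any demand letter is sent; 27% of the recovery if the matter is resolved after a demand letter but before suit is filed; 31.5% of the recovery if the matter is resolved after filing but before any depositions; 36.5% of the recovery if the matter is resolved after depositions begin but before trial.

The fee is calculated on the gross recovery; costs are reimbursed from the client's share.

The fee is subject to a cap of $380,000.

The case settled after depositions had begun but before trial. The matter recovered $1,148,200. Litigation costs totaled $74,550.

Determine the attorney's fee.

Fee base is the gross recovery, $1,148,200; costs are reimbursed separately.
The matter settled after depositions had begun but before trial, so the 36.5% rate applies.
$1,148,200 × 36.5% = $419,093.00
$419,093.00 exceeds the $380,000 cap, so the fee is capped at $380,000.00.

$380,000.00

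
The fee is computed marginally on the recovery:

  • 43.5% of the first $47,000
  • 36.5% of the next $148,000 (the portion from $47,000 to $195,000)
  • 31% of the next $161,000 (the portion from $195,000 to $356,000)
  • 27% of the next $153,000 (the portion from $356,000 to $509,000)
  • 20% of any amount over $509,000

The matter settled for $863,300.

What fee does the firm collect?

$236,545.00

First $47,000 at 43.5% = $20,445.00
Next $148,000 at 36.5% = $54,020.00
Next $161,000 at 31% = $49,910.00
Next $153,000 at 27% = $41,310.00
Remaining $354,300 at 20% = $70,860.00
Fee: $20,445.00 + $54,020.00 + $49,910.00 + $41,310.00 + $70,860.00 = $236,545.00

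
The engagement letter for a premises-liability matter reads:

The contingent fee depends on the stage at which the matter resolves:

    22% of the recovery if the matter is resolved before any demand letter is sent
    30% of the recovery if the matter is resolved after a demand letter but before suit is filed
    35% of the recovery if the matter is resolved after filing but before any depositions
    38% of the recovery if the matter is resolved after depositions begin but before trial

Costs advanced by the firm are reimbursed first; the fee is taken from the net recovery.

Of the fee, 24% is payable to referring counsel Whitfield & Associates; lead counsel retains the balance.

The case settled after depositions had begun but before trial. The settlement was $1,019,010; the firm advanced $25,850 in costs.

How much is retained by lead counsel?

$286,824.61

Fee base (net of costs): $1,019,010 − $25,850 = $993,160
The matter settled after depositions had begun but before trial, so the 38% rate applies.
$993,160 × 38% = $377,400.80
Referral share: 24% of $377,400.80 = $90,576.19; lead counsel retains $377,400.80 − $90,576.19 = $286,824.61.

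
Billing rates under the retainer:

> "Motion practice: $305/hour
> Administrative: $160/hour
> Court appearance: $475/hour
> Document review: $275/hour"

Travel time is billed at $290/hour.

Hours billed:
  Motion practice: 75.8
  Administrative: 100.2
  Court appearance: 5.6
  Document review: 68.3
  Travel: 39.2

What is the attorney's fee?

Motion practice: 75.8 × $305 = $23,119.00
Administrative: 100.2 × $160 = $16,032.00
Court appearance: 5.6 × $475 = $2,660.00
Document review: 68.3 × $275 = $18,782.50
Subtotal: $23,119.00 + $16,032.00 + $2,660.00 + $18,782.50 = $60,593.50
Travel: 39.2 × $290 = $11,368.00
Total: $60,593.50 + $11,368.00 = $71,961.50

$71,961.50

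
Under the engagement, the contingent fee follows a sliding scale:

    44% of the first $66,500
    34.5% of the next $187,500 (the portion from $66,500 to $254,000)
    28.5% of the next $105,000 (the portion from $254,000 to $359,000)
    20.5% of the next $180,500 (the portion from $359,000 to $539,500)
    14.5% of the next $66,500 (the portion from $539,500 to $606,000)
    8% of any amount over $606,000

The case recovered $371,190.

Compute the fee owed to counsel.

$126,371.45

First $66,500 at 44% = $29,260.00
Next $187,500 at 34.5% = $64,687.50
Next $105,000 at 28.5% = $29,925.00
Remaining $12,190 at 20.5% = $2,498.95
Fee: $29,260.00 + $64,687.50 + $29,925.00 + $2,498.95 = $126,371.45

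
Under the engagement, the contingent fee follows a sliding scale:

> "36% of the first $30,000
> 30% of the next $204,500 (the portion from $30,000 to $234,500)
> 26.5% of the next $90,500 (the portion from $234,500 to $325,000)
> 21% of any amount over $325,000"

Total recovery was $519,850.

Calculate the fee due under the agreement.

$137,051.00

First $30,000 at 36% = $10,800.00
Next $204,500 at 30% = $61,350.00
Next $90,500 at 26.5% = $23,982.50
Remaining $194,850 at 21% = $40,918.50
Fee: $10,800.00 + $61,350.00 + $23,982.50 + $40,918.50 = $137,051.00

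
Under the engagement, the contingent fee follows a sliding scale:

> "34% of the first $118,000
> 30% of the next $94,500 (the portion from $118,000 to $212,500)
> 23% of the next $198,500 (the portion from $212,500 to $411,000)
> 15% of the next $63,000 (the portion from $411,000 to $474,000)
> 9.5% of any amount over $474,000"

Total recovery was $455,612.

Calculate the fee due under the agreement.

First $118,000 at 34% = $40,120.00
Next $94,500 at 30% = $28,350.00
Next $198,500 at 23% = $45,655.00
Remaining $44,612 at 15% = $6,691.80
Fee: $40,120.00 + $28,350.00 + $45,655.00 + $6,691.80 = $120,816.80

$120,816.80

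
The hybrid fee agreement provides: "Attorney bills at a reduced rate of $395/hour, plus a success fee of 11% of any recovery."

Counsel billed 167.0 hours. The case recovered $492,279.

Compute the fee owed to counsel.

$120,115.69

Hourly: 167.0 × $395 = $65,965.00
Success fee: 11% of $492,279 = $54,150.69
Total: $65,965.00 + $54,150.69 = $120,115.69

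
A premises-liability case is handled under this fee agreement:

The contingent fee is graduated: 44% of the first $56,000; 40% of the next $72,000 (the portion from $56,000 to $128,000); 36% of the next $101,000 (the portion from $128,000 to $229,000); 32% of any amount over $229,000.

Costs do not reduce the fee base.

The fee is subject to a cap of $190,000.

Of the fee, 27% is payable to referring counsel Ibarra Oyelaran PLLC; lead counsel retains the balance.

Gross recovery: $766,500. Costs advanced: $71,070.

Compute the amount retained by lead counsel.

Fee base is the gross recovery, $766,500; costs are reimbursed separately.
First $56,000 at 44% = $24,640.00
Next $72,000 at 40% = $28,800.00
Next $101,000 at 36% = $36,360.00
Remaining $537,500 at 32% = $172,000.00
Fee: $24,640.00 + $28,800.00 + $36,360.00 + $172,000.00 = $261,800.00
$261,800.00 exceeds the $190,000 cap, so the fee is capped at $190,000.00.
Referral share: 27% of $190,000.00 = $51,300.00; lead counsel retains $190,000.00 − $51,300.00 = $138,700.00.

$138,700.00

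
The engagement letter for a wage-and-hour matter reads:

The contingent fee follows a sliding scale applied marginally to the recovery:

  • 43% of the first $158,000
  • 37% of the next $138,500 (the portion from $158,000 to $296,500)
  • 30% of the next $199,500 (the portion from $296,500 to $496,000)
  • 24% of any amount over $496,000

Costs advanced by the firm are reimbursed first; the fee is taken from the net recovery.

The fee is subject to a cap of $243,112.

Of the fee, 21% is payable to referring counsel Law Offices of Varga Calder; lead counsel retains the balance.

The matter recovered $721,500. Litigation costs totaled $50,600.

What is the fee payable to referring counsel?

Fee base (net of costs): $721,500 − $50,600 = $670,900
First $158,000 at 43% = $67,940.00
Next $138,500 at 37% = $51,245.00
Next $199,500 at 30% = $59,850.00
Remaining $174,900 at 24% = $41,976.00
Fee: $67,940.00 + $51,245.00 + $59,850.00 + $41,976.00 = $221,011.00
$221,011.00 is under the $243,112 cap.
Referral share: 21% of $221,011.00 = $46,412.31; lead counsel retains $221,011.00 − $46,412.31 = $174,598.69.

$46,412.31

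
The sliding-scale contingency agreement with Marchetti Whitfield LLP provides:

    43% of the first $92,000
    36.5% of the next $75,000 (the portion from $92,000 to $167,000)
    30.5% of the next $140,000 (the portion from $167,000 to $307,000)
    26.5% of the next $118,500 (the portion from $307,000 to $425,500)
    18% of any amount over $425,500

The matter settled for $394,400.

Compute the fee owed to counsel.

First $92,000 at 43% = $39,560.00
Next $75,000 at 36.5% = $27,375.00
Next $140,000 at 30.5% = $42,700.00
Remaining $87,400 at 26.5% = $23,161.00
Fee: $39,560.00 + $27,375.00 + $42,700.00 + $23,161.00 = $132,796.00

$132,796.00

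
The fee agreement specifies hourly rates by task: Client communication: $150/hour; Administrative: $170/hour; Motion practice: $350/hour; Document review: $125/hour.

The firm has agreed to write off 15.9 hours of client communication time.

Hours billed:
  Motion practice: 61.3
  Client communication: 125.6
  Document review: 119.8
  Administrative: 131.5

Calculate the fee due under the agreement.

$75,240.00

Client communication: 125.6 × $150 = $18,840.00
Administrative: 131.5 × $170 = $22,355.00
Motion practice: 61.3 × $350 = $21,455.00
Document review: 119.8 × $125 = $14,975.00
Subtotal: $77,625.00
Write-off: 15.9 × $150 = $2,385.00
Total: $77,625.00 − $2,385.00 = $75,240.00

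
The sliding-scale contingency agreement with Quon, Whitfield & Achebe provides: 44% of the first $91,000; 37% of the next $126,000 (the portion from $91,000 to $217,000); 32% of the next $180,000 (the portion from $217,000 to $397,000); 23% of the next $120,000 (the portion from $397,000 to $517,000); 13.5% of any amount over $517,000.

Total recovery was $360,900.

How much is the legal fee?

First $91,000 at 44% = $40,040.00
Next $126,000 at 37% = $46,620.00
Remaining $143,900 at 32% = $46,048.00
Fee: $40,040.00 + $46,620.00 + $46,048.00 = $132,708.00

$132,708.00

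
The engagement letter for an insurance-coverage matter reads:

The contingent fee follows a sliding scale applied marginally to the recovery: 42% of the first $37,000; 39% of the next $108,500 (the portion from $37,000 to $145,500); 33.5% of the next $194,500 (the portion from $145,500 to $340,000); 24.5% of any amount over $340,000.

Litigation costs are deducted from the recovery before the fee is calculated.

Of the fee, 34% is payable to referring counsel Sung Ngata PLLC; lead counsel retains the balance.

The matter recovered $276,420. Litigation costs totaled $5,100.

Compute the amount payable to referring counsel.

$34,001.60

Fee base (net of costs): $276,420 − $5,100 = $271,320
First $37,000 at 42% = $15,540.00
Next $108,500 at 39% = $42,315.00
Remaining $125,820 at 33.5% = $42,149.70
Fee: $15,540.00 + $42,315.00 + $42,149.70 = $100,004.70
Referral share: 34% of $100,004.70 = $34,001.60; lead counsel retains $100,004.70 − $34,001.60 = $66,003.10.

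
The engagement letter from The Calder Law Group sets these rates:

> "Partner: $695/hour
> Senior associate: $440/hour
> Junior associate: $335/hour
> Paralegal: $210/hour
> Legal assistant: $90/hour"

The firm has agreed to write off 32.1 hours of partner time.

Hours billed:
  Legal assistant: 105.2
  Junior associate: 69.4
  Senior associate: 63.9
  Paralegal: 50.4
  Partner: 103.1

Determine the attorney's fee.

$120,762.00

Partner: 103.1 × $695 = $71,654.50
Senior associate: 63.9 × $440 = $28,116.00
Junior associate: 69.4 × $335 = $23,249.00
Paralegal: 50.4 × $210 = $10,584.00
Legal assistant: 105.2 × $90 = $9,468.00
Subtotal: $143,071.50
Write-off: 32.1 × $695 = $22,309.50
Total: $143,071.50 − $22,309.50 = $120,762.00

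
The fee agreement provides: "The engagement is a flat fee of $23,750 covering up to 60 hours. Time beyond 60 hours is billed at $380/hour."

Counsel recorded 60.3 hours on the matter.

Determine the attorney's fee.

$23,864.00

Flat fee: $23,750.00
Excess hours: 60.3 − 60 = 0.3
Overrun: 0.3 × $380 = $114.00
Total: $23,750.00 + $114.00 = $23,864.00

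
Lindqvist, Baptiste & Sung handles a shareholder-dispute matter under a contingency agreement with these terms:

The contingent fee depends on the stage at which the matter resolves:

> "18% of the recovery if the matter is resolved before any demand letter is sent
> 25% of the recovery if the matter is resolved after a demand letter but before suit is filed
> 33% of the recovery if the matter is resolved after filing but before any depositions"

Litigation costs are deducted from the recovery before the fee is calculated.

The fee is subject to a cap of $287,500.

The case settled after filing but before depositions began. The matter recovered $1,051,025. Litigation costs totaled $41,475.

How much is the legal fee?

$287,500.00

Fee base (net of costs): $1,051,025 − $41,475 = $1,009,550
The matter settled after filing but before depositions began, so the 33% rate applies.
$1,009,550 × 33% = $333,151.50
$333,151.50 exceeds the $287,500 cap, so the fee is capped at $287,500.00.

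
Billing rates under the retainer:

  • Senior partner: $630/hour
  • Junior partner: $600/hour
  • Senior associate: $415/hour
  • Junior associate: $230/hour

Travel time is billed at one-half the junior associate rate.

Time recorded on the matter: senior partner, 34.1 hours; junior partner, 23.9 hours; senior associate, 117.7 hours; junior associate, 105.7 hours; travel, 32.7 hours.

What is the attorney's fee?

Senior partner: 34.1 × $630 = $21,483.00
Junior partner: 23.9 × $600 = $14,340.00
Senior associate: 117.7 × $415 = $48,845.50
Junior associate: 105.7 × $230 = $24,311.00
Subtotal: $21,483.00 + $14,340.00 + $48,845.50 + $24,311.00 = $108,979.50
Travel: 32.7 × ($230 ÷ 2) = 32.7 × $115.00 = $3,760.50
Total: $108,979.50 + $3,760.50 = $112,740.00

$112,740.00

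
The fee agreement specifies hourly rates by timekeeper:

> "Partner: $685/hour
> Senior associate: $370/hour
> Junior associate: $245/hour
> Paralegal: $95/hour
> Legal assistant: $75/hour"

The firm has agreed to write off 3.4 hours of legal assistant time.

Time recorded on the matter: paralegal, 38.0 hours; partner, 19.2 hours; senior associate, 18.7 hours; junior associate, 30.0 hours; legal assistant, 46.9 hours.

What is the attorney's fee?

Partner: 19.2 × $685 = $13,152.00
Senior associate: 18.7 × $370 = $6,919.00
Junior associate: 30.0 × $245 = $7,350.00
Paralegal: 38.0 × $95 = $3,610.00
Legal assistant: 46.9 × $75 = $3,517.50
Subtotal: $34,548.50
Write-off: 3.4 × $75 = $255.00
Total: $34,548.50 − $255.00 = $34,293.50

$34,293.50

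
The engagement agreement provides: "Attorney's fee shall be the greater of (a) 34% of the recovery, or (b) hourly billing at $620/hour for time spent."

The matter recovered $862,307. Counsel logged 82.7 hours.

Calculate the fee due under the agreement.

$293,184.38

(a) 34% of $862,307 = $293,184.38
(b) 82.7 × $620 = $51,274.00
The greater is (a): $293,184.38.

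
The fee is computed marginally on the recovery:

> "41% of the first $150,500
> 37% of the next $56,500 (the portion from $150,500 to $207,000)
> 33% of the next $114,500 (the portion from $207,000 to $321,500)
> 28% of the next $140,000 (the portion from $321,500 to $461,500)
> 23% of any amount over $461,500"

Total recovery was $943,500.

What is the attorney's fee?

First $150,500 at 41% = $61,705.00
Next $56,500 at 37% = $20,905.00
Next $114,500 at 33% = $37,785.00
Next $140,000 at 28% = $39,200.00
Remaining $482,000 at 23% = $110,860.00
Fee: $61,705.00 + $20,905.00 + $37,785.00 + $39,200.00 + $110,860.00 = $270,455.00

$270,455.00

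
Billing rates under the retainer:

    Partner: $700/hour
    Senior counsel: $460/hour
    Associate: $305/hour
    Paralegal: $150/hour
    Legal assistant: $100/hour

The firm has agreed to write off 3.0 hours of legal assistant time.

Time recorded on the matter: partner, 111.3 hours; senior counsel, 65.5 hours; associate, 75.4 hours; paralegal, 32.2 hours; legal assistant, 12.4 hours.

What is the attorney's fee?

$136,807.00

Partner: 111.3 × $700 = $77,910.00
Senior counsel: 65.5 × $460 = $30,130.00
Associate: 75.4 × $305 = $22,997.00
Paralegal: 32.2 × $150 = $4,830.00
Legal assistant: 12.4 × $100 = $1,240.00
Subtotal: $137,107.00
Write-off: 3.0 × $100 = $300.00
Total: $137,107.00 − $300.00 = $136,807.00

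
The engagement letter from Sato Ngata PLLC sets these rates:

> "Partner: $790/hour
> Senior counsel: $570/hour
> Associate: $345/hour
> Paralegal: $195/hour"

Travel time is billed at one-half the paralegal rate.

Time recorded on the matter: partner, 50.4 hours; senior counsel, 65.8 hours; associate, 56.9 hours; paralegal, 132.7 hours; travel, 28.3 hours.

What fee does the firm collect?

Partner: 50.4 × $790 = $39,816.00
Senior counsel: 65.8 × $570 = $37,506.00
Associate: 56.9 × $345 = $19,630.50
Paralegal: 132.7 × $195 = $25,876.50
Subtotal: $39,816.00 + $37,506.00 + $19,630.50 + $25,876.50 = $122,829.00
Travel: 28.3 × ($195 ÷ 2) = 28.3 × $97.50 = $2,759.25
Total: $122,829.00 + $2,759.25 = $125,588.25

$125,588.25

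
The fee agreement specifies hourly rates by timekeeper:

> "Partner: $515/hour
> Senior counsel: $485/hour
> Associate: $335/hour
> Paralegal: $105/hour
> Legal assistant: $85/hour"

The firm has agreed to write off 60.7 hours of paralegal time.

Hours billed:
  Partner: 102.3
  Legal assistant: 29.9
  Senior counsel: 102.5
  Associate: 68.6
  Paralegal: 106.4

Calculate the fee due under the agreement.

$132,718.00

Partner: 102.3 × $515 = $52,684.50
Senior counsel: 102.5 × $485 = $49,712.50
Associate: 68.6 × $335 = $22,981.00
Paralegal: 106.4 × $105 = $11,172.00
Legal assistant: 29.9 × $85 = $2,541.50
Subtotal: $139,091.50
Write-off: 60.7 × $105 = $6,373.50
Total: $139,091.50 − $6,373.50 = $132,718.00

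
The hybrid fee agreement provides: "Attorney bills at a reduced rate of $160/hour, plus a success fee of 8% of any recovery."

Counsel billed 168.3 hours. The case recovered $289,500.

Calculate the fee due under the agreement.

Hourly: 168.3 × $160 = $26,928.00
Success fee: 8% of $289,500 = $23,160.00
Total: $26,928.00 + $23,160.00 = $50,088.00

$50,088.00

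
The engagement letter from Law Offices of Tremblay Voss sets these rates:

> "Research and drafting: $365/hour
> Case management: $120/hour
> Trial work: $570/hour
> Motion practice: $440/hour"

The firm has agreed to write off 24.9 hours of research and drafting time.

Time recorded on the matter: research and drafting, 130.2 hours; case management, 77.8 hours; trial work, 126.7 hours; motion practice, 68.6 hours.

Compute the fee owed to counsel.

Research and drafting: 130.2 × $365 = $47,523.00
Case management: 77.8 × $120 = $9,336.00
Trial work: 126.7 × $570 = $72,219.00
Motion practice: 68.6 × $440 = $30,184.00
Subtotal: $159,262.00
Write-off: 24.9 × $365 = $9,088.50
Total: $159,262.00 − $9,088.50 = $150,173.50

$150,173.50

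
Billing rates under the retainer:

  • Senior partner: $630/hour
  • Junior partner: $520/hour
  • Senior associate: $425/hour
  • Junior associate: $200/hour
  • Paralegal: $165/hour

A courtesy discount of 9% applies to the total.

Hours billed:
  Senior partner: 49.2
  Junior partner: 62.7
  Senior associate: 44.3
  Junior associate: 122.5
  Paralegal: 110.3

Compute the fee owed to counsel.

$113,865.57

Senior partner: 49.2 × $630 = $30,996.00
Junior partner: 62.7 × $520 = $32,604.00
Senior associate: 44.3 × $425 = $18,827.50
Junior associate: 122.5 × $200 = $24,500.00
Paralegal: 110.3 × $165 = $18,199.50
Subtotal: $125,127.00
Less 9% discount: −$11,261.43
Total: $125,127.00 − $11,261.43 = $113,865.57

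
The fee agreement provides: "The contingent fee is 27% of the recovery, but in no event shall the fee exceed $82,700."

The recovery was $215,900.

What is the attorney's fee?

$58,293.00

27% of $215,900 = $58,293.00
That is under the $82,700 cap.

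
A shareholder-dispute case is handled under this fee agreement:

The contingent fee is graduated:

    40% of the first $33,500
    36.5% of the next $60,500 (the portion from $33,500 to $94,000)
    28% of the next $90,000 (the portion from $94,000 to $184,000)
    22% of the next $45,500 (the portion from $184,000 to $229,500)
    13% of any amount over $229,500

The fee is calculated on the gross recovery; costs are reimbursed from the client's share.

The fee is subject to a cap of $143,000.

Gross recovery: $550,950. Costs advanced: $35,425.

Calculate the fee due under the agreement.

$112,481.00

Fee base is the gross recovery, $550,950; costs are reimbursed separately.
First $33,500 at 40% = $13,400.00
Next $60,500 at 36.5% = $22,082.50
Next $90,000 at 28% = $25,200.00
Next $45,500 at 22% = $10,010.00
Remaining $321,450 at 13% = $41,788.50
Fee: $13,400.00 + $22,082.50 + $25,200.00 + $10,010.00 + $41,788.50 = $112,481.00
$112,481.00 is under the $143,000 cap.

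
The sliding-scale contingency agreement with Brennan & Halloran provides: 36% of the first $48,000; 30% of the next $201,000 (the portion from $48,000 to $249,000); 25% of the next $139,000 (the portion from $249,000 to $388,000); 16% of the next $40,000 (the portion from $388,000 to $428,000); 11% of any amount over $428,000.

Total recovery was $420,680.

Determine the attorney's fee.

First $48,000 at 36% = $17,280.00
Next $201,000 at 30% = $60,300.00
Next $139,000 at 25% = $34,750.00
Remaining $32,680 at 16% = $5,228.80
Fee: $17,280.00 + $60,300.00 + $34,750.00 + $5,228.80 = $117,558.80

$117,558.80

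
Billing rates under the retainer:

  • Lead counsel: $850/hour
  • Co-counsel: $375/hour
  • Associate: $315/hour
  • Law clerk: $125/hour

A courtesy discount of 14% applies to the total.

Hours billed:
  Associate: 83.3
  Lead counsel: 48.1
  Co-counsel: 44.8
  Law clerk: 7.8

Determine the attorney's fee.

Lead counsel: 48.1 × $850 = $40,885.00
Co-counsel: 44.8 × $375 = $16,800.00
Associate: 83.3 × $315 = $26,239.50
Law clerk: 7.8 × $125 = $975.00
Subtotal: $84,899.50
Less 14% discount: −$11,885.93
Total: $84,899.50 − $11,885.93 = $73,013.57

$73,013.57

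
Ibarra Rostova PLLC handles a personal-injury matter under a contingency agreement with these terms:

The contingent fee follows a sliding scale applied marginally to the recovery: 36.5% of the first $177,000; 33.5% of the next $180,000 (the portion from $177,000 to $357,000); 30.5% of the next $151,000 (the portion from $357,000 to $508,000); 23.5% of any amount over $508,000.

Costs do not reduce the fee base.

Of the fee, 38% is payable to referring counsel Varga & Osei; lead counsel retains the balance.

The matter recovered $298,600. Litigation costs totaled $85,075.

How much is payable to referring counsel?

$40,029.58

Fee base is the gross recovery, $298,600; costs are reimbursed separately.
First $177,000 at 36.5% = $64,605.00
Remaining $121,600 at 33.5% = $40,736.00
Fee: $64,605.00 + $40,736.00 = $105,341.00
Referral share: 38% of $105,341.00 = $40,029.58; lead counsel retains $105,341.00 − $40,029.58 = $65,311.42.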